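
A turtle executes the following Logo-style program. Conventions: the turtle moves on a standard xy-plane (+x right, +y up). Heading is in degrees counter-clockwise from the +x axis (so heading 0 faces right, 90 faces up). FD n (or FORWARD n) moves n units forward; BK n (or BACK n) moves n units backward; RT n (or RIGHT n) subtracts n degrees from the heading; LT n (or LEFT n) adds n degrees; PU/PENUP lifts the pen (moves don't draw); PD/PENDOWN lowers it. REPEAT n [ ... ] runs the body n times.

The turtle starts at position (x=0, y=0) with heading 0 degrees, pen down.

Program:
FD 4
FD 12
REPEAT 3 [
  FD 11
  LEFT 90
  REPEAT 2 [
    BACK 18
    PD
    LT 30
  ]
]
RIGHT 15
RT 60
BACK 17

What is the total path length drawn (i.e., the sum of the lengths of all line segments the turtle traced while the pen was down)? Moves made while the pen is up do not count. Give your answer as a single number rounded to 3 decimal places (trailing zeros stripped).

Executing turtle program step by step:
Start: pos=(0,0), heading=0, pen down
FD 4: (0,0) -> (4,0) [heading=0, draw]
FD 12: (4,0) -> (16,0) [heading=0, draw]
REPEAT 3 [
  -- iteration 1/3 --
  FD 11: (16,0) -> (27,0) [heading=0, draw]
  LT 90: heading 0 -> 90
  REPEAT 2 [
    -- iteration 1/2 --
    BK 18: (27,0) -> (27,-18) [heading=90, draw]
    PD: pen down
    LT 30: heading 90 -> 120
    -- iteration 2/2 --
    BK 18: (27,-18) -> (36,-33.588) [heading=120, draw]
    PD: pen down
    LT 30: heading 120 -> 150
  ]
  -- iteration 2/3 --
  FD 11: (36,-33.588) -> (26.474,-28.088) [heading=150, draw]
  LT 90: heading 150 -> 240
  REPEAT 2 [
    -- iteration 1/2 --
    BK 18: (26.474,-28.088) -> (35.474,-12.5) [heading=240, draw]
    PD: pen down
    LT 30: heading 240 -> 270
    -- iteration 2/2 --
    BK 18: (35.474,-12.5) -> (35.474,5.5) [heading=270, draw]
    PD: pen down
    LT 30: heading 270 -> 300
  ]
  -- iteration 3/3 --
  FD 11: (35.474,5.5) -> (40.974,-4.026) [heading=300, draw]
  LT 90: heading 300 -> 30
  REPEAT 2 [
    -- iteration 1/2 --
    BK 18: (40.974,-4.026) -> (25.385,-13.026) [heading=30, draw]
    PD: pen down
    LT 30: heading 30 -> 60
    -- iteration 2/2 --
    BK 18: (25.385,-13.026) -> (16.385,-28.615) [heading=60, draw]
    PD: pen down
    LT 30: heading 60 -> 90
  ]
]
RT 15: heading 90 -> 75
RT 60: heading 75 -> 15
BK 17: (16.385,-28.615) -> (-0.035,-33.015) [heading=15, draw]
Final: pos=(-0.035,-33.015), heading=15, 12 segment(s) drawn

Segment lengths:
  seg 1: (0,0) -> (4,0), length = 4
  seg 2: (4,0) -> (16,0), length = 12
  seg 3: (16,0) -> (27,0), length = 11
  seg 4: (27,0) -> (27,-18), length = 18
  seg 5: (27,-18) -> (36,-33.588), length = 18
  seg 6: (36,-33.588) -> (26.474,-28.088), length = 11
  seg 7: (26.474,-28.088) -> (35.474,-12.5), length = 18
  seg 8: (35.474,-12.5) -> (35.474,5.5), length = 18
  seg 9: (35.474,5.5) -> (40.974,-4.026), length = 11
  seg 10: (40.974,-4.026) -> (25.385,-13.026), length = 18
  seg 11: (25.385,-13.026) -> (16.385,-28.615), length = 18
  seg 12: (16.385,-28.615) -> (-0.035,-33.015), length = 17
Total = 174

Answer: 174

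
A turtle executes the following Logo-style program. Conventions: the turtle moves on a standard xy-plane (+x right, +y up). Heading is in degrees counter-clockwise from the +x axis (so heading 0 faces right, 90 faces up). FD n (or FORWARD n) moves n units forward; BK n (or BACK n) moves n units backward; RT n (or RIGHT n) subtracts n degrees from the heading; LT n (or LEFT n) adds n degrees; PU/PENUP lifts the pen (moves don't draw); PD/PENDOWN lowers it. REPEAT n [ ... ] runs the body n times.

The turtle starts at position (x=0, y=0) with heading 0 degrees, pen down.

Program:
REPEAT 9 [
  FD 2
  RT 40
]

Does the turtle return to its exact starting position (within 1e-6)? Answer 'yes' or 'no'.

Executing turtle program step by step:
Start: pos=(0,0), heading=0, pen down
REPEAT 9 [
  -- iteration 1/9 --
  FD 2: (0,0) -> (2,0) [heading=0, draw]
  RT 40: heading 0 -> 320
  -- iteration 2/9 --
  FD 2: (2,0) -> (3.532,-1.286) [heading=320, draw]
  RT 40: heading 320 -> 280
  -- iteration 3/9 --
  FD 2: (3.532,-1.286) -> (3.879,-3.255) [heading=280, draw]
  RT 40: heading 280 -> 240
  -- iteration 4/9 --
  FD 2: (3.879,-3.255) -> (2.879,-4.987) [heading=240, draw]
  RT 40: heading 240 -> 200
  -- iteration 5/9 --
  FD 2: (2.879,-4.987) -> (1,-5.671) [heading=200, draw]
  RT 40: heading 200 -> 160
  -- iteration 6/9 --
  FD 2: (1,-5.671) -> (-0.879,-4.987) [heading=160, draw]
  RT 40: heading 160 -> 120
  -- iteration 7/9 --
  FD 2: (-0.879,-4.987) -> (-1.879,-3.255) [heading=120, draw]
  RT 40: heading 120 -> 80
  -- iteration 8/9 --
  FD 2: (-1.879,-3.255) -> (-1.532,-1.286) [heading=80, draw]
  RT 40: heading 80 -> 40
  -- iteration 9/9 --
  FD 2: (-1.532,-1.286) -> (0,0) [heading=40, draw]
  RT 40: heading 40 -> 0
]
Final: pos=(0,0), heading=0, 9 segment(s) drawn

Start position: (0, 0)
Final position: (0, 0)
Distance = 0; < 1e-6 -> CLOSED

Answer: yes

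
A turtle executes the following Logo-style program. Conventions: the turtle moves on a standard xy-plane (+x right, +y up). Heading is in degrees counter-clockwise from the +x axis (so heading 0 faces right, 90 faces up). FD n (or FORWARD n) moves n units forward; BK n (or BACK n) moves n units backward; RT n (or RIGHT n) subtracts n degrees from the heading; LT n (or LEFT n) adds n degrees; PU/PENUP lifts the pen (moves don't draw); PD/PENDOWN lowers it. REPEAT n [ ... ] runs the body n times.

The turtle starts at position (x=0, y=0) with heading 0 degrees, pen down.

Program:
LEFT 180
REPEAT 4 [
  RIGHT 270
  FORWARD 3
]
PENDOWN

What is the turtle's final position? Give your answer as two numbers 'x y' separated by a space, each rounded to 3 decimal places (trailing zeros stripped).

Answer: 0 0

Derivation:
Executing turtle program step by step:
Start: pos=(0,0), heading=0, pen down
LT 180: heading 0 -> 180
REPEAT 4 [
  -- iteration 1/4 --
  RT 270: heading 180 -> 270
  FD 3: (0,0) -> (0,-3) [heading=270, draw]
  -- iteration 2/4 --
  RT 270: heading 270 -> 0
  FD 3: (0,-3) -> (3,-3) [heading=0, draw]
  -- iteration 3/4 --
  RT 270: heading 0 -> 90
  FD 3: (3,-3) -> (3,0) [heading=90, draw]
  -- iteration 4/4 --
  RT 270: heading 90 -> 180
  FD 3: (3,0) -> (0,0) [heading=180, draw]
]
PD: pen down
Final: pos=(0,0), heading=180, 4 segment(s) drawn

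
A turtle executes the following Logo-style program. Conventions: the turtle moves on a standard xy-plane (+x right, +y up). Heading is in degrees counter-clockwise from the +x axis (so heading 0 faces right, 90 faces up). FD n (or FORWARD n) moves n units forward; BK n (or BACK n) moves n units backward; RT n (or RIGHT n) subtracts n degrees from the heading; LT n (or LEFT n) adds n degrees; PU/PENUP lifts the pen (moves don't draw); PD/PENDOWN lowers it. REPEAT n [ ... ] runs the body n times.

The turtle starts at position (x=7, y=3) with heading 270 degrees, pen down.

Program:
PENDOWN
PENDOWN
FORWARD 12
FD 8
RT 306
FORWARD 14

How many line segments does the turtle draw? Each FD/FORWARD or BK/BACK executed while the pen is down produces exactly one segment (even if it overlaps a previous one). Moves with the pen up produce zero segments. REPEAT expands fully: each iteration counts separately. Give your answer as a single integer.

Answer: 3

Derivation:
Executing turtle program step by step:
Start: pos=(7,3), heading=270, pen down
PD: pen down
PD: pen down
FD 12: (7,3) -> (7,-9) [heading=270, draw]
FD 8: (7,-9) -> (7,-17) [heading=270, draw]
RT 306: heading 270 -> 324
FD 14: (7,-17) -> (18.326,-25.229) [heading=324, draw]
Final: pos=(18.326,-25.229), heading=324, 3 segment(s) drawn
Segments drawn: 3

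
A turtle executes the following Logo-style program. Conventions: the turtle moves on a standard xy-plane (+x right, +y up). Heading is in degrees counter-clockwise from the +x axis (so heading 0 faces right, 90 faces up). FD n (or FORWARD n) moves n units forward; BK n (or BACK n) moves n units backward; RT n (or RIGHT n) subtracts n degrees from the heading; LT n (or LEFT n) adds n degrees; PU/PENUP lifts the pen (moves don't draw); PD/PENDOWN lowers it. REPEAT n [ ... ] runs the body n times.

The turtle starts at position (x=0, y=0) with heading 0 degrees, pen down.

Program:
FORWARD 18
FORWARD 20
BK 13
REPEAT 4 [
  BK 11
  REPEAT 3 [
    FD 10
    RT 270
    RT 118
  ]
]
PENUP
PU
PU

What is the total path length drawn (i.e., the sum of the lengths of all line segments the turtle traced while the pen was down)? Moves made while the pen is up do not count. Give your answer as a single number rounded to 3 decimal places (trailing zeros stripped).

Executing turtle program step by step:
Start: pos=(0,0), heading=0, pen down
FD 18: (0,0) -> (18,0) [heading=0, draw]
FD 20: (18,0) -> (38,0) [heading=0, draw]
BK 13: (38,0) -> (25,0) [heading=0, draw]
REPEAT 4 [
  -- iteration 1/4 --
  BK 11: (25,0) -> (14,0) [heading=0, draw]
  REPEAT 3 [
    -- iteration 1/3 --
    FD 10: (14,0) -> (24,0) [heading=0, draw]
    RT 270: heading 0 -> 90
    RT 118: heading 90 -> 332
    -- iteration 2/3 --
    FD 10: (24,0) -> (32.829,-4.695) [heading=332, draw]
    RT 270: heading 332 -> 62
    RT 118: heading 62 -> 304
    -- iteration 3/3 --
    FD 10: (32.829,-4.695) -> (38.421,-12.985) [heading=304, draw]
    RT 270: heading 304 -> 34
    RT 118: heading 34 -> 276
  ]
  -- iteration 2/4 --
  BK 11: (38.421,-12.985) -> (37.272,-2.045) [heading=276, draw]
  REPEAT 3 [
    -- iteration 1/3 --
    FD 10: (37.272,-2.045) -> (38.317,-11.991) [heading=276, draw]
    RT 270: heading 276 -> 6
    RT 118: heading 6 -> 248
    -- iteration 2/3 --
    FD 10: (38.317,-11.991) -> (34.571,-21.262) [heading=248, draw]
    RT 270: heading 248 -> 338
    RT 118: heading 338 -> 220
    -- iteration 3/3 --
    FD 10: (34.571,-21.262) -> (26.91,-27.69) [heading=220, draw]
    RT 270: heading 220 -> 310
    RT 118: heading 310 -> 192
  ]
  -- iteration 3/4 --
  BK 11: (26.91,-27.69) -> (37.67,-25.403) [heading=192, draw]
  REPEAT 3 [
    -- iteration 1/3 --
    FD 10: (37.67,-25.403) -> (27.889,-27.482) [heading=192, draw]
    RT 270: heading 192 -> 282
    RT 118: heading 282 -> 164
    -- iteration 2/3 --
    FD 10: (27.889,-27.482) -> (18.276,-24.726) [heading=164, draw]
    RT 270: heading 164 -> 254
    RT 118: heading 254 -> 136
    -- iteration 3/3 --
    FD 10: (18.276,-24.726) -> (11.082,-17.779) [heading=136, draw]
    RT 270: heading 136 -> 226
    RT 118: heading 226 -> 108
  ]
  -- iteration 4/4 --
  BK 11: (11.082,-17.779) -> (14.482,-28.241) [heading=108, draw]
  REPEAT 3 [
    -- iteration 1/3 --
    FD 10: (14.482,-28.241) -> (11.392,-18.73) [heading=108, draw]
    RT 270: heading 108 -> 198
    RT 118: heading 198 -> 80
    -- iteration 2/3 --
    FD 10: (11.392,-18.73) -> (13.128,-8.882) [heading=80, draw]
    RT 270: heading 80 -> 170
    RT 118: heading 170 -> 52
    -- iteration 3/3 --
    FD 10: (13.128,-8.882) -> (19.285,-1.002) [heading=52, draw]
    RT 270: heading 52 -> 142
    RT 118: heading 142 -> 24
  ]
]
PU: pen up
PU: pen up
PU: pen up
Final: pos=(19.285,-1.002), heading=24, 19 segment(s) drawn

Segment lengths:
  seg 1: (0,0) -> (18,0), length = 18
  seg 2: (18,0) -> (38,0), length = 20
  seg 3: (38,0) -> (25,0), length = 13
  seg 4: (25,0) -> (14,0), length = 11
  seg 5: (14,0) -> (24,0), length = 10
  seg 6: (24,0) -> (32.829,-4.695), length = 10
  seg 7: (32.829,-4.695) -> (38.421,-12.985), length = 10
  seg 8: (38.421,-12.985) -> (37.272,-2.045), length = 11
  seg 9: (37.272,-2.045) -> (38.317,-11.991), length = 10
  seg 10: (38.317,-11.991) -> (34.571,-21.262), length = 10
  seg 11: (34.571,-21.262) -> (26.91,-27.69), length = 10
  seg 12: (26.91,-27.69) -> (37.67,-25.403), length = 11
  seg 13: (37.67,-25.403) -> (27.889,-27.482), length = 10
  seg 14: (27.889,-27.482) -> (18.276,-24.726), length = 10
  seg 15: (18.276,-24.726) -> (11.082,-17.779), length = 10
  seg 16: (11.082,-17.779) -> (14.482,-28.241), length = 11
  seg 17: (14.482,-28.241) -> (11.392,-18.73), length = 10
  seg 18: (11.392,-18.73) -> (13.128,-8.882), length = 10
  seg 19: (13.128,-8.882) -> (19.285,-1.002), length = 10
Total = 215

Answer: 215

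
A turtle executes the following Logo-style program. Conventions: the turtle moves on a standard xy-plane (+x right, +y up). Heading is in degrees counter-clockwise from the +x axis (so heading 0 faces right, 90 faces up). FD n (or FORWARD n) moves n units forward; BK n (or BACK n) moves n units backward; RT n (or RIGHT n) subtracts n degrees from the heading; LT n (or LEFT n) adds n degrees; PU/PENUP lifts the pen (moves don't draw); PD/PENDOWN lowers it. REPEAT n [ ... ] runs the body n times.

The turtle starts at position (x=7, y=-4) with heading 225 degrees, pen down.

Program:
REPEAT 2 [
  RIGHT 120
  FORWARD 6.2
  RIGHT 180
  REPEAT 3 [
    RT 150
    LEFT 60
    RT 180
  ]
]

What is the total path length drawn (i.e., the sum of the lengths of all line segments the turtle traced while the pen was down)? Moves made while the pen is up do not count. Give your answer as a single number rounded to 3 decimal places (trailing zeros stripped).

Answer: 12.4

Derivation:
Executing turtle program step by step:
Start: pos=(7,-4), heading=225, pen down
REPEAT 2 [
  -- iteration 1/2 --
  RT 120: heading 225 -> 105
  FD 6.2: (7,-4) -> (5.395,1.989) [heading=105, draw]
  RT 180: heading 105 -> 285
  REPEAT 3 [
    -- iteration 1/3 --
    RT 150: heading 285 -> 135
    LT 60: heading 135 -> 195
    RT 180: heading 195 -> 15
    -- iteration 2/3 --
    RT 150: heading 15 -> 225
    LT 60: heading 225 -> 285
    RT 180: heading 285 -> 105
    -- iteration 3/3 --
    RT 150: heading 105 -> 315
    LT 60: heading 315 -> 15
    RT 180: heading 15 -> 195
  ]
  -- iteration 2/2 --
  RT 120: heading 195 -> 75
  FD 6.2: (5.395,1.989) -> (7,7.977) [heading=75, draw]
  RT 180: heading 75 -> 255
  REPEAT 3 [
    -- iteration 1/3 --
    RT 150: heading 255 -> 105
    LT 60: heading 105 -> 165
    RT 180: heading 165 -> 345
    -- iteration 2/3 --
    RT 150: heading 345 -> 195
    LT 60: heading 195 -> 255
    RT 180: heading 255 -> 75
    -- iteration 3/3 --
    RT 150: heading 75 -> 285
    LT 60: heading 285 -> 345
    RT 180: heading 345 -> 165
  ]
]
Final: pos=(7,7.977), heading=165, 2 segment(s) drawn

Segment lengths:
  seg 1: (7,-4) -> (5.395,1.989), length = 6.2
  seg 2: (5.395,1.989) -> (7,7.977), length = 6.2
Total = 12.4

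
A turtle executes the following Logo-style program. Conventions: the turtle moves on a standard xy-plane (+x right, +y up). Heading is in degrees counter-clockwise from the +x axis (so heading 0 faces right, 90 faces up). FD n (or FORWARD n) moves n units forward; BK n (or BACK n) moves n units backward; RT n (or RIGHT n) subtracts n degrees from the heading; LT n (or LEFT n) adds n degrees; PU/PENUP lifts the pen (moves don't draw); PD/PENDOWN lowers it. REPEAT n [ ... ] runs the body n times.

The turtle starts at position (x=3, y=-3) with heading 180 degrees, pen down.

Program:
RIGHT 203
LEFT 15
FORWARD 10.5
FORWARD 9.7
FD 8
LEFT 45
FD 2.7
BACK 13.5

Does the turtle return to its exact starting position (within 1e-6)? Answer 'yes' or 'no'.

Answer: no

Derivation:
Executing turtle program step by step:
Start: pos=(3,-3), heading=180, pen down
RT 203: heading 180 -> 337
LT 15: heading 337 -> 352
FD 10.5: (3,-3) -> (13.398,-4.461) [heading=352, draw]
FD 9.7: (13.398,-4.461) -> (23.003,-5.811) [heading=352, draw]
FD 8: (23.003,-5.811) -> (30.926,-6.925) [heading=352, draw]
LT 45: heading 352 -> 37
FD 2.7: (30.926,-6.925) -> (33.082,-5.3) [heading=37, draw]
BK 13.5: (33.082,-5.3) -> (22.3,-13.424) [heading=37, draw]
Final: pos=(22.3,-13.424), heading=37, 5 segment(s) drawn

Start position: (3, -3)
Final position: (22.3, -13.424)
Distance = 21.936; >= 1e-6 -> NOT closed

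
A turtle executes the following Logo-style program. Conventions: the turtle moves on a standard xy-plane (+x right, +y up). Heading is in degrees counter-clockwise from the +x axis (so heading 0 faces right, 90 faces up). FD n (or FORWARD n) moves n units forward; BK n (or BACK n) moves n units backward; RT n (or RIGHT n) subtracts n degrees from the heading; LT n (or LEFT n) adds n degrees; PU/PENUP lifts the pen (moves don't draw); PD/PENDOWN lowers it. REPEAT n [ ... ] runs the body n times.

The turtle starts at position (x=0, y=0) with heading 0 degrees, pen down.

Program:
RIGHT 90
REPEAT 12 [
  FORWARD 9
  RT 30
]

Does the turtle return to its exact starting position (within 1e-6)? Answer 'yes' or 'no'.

Executing turtle program step by step:
Start: pos=(0,0), heading=0, pen down
RT 90: heading 0 -> 270
REPEAT 12 [
  -- iteration 1/12 --
  FD 9: (0,0) -> (0,-9) [heading=270, draw]
  RT 30: heading 270 -> 240
  -- iteration 2/12 --
  FD 9: (0,-9) -> (-4.5,-16.794) [heading=240, draw]
  RT 30: heading 240 -> 210
  -- iteration 3/12 --
  FD 9: (-4.5,-16.794) -> (-12.294,-21.294) [heading=210, draw]
  RT 30: heading 210 -> 180
  -- iteration 4/12 --
  FD 9: (-12.294,-21.294) -> (-21.294,-21.294) [heading=180, draw]
  RT 30: heading 180 -> 150
  -- iteration 5/12 --
  FD 9: (-21.294,-21.294) -> (-29.088,-16.794) [heading=150, draw]
  RT 30: heading 150 -> 120
  -- iteration 6/12 --
  FD 9: (-29.088,-16.794) -> (-33.588,-9) [heading=120, draw]
  RT 30: heading 120 -> 90
  -- iteration 7/12 --
  FD 9: (-33.588,-9) -> (-33.588,0) [heading=90, draw]
  RT 30: heading 90 -> 60
  -- iteration 8/12 --
  FD 9: (-33.588,0) -> (-29.088,7.794) [heading=60, draw]
  RT 30: heading 60 -> 30
  -- iteration 9/12 --
  FD 9: (-29.088,7.794) -> (-21.294,12.294) [heading=30, draw]
  RT 30: heading 30 -> 0
  -- iteration 10/12 --
  FD 9: (-21.294,12.294) -> (-12.294,12.294) [heading=0, draw]
  RT 30: heading 0 -> 330
  -- iteration 11/12 --
  FD 9: (-12.294,12.294) -> (-4.5,7.794) [heading=330, draw]
  RT 30: heading 330 -> 300
  -- iteration 12/12 --
  FD 9: (-4.5,7.794) -> (0,0) [heading=300, draw]
  RT 30: heading 300 -> 270
]
Final: pos=(0,0), heading=270, 12 segment(s) drawn

Start position: (0, 0)
Final position: (0, 0)
Distance = 0; < 1e-6 -> CLOSED

Answer: yes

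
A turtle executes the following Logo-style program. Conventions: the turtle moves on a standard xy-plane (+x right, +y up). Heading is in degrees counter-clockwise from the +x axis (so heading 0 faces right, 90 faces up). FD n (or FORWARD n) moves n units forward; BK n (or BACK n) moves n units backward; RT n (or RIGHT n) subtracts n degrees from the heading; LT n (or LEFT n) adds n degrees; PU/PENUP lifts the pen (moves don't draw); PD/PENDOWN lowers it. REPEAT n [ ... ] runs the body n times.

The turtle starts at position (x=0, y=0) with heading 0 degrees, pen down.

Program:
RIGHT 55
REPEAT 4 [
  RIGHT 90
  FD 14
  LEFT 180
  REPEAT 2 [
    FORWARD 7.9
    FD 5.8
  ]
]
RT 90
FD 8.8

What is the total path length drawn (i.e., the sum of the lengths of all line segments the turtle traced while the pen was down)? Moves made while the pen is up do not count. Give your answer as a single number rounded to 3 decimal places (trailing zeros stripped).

Executing turtle program step by step:
Start: pos=(0,0), heading=0, pen down
RT 55: heading 0 -> 305
REPEAT 4 [
  -- iteration 1/4 --
  RT 90: heading 305 -> 215
  FD 14: (0,0) -> (-11.468,-8.03) [heading=215, draw]
  LT 180: heading 215 -> 35
  REPEAT 2 [
    -- iteration 1/2 --
    FD 7.9: (-11.468,-8.03) -> (-4.997,-3.499) [heading=35, draw]
    FD 5.8: (-4.997,-3.499) -> (-0.246,-0.172) [heading=35, draw]
    -- iteration 2/2 --
    FD 7.9: (-0.246,-0.172) -> (6.226,4.359) [heading=35, draw]
    FD 5.8: (6.226,4.359) -> (10.977,7.686) [heading=35, draw]
  ]
  -- iteration 2/4 --
  RT 90: heading 35 -> 305
  FD 14: (10.977,7.686) -> (19.007,-3.782) [heading=305, draw]
  LT 180: heading 305 -> 125
  REPEAT 2 [
    -- iteration 1/2 --
    FD 7.9: (19.007,-3.782) -> (14.475,2.689) [heading=125, draw]
    FD 5.8: (14.475,2.689) -> (11.149,7.44) [heading=125, draw]
    -- iteration 2/2 --
    FD 7.9: (11.149,7.44) -> (6.617,13.911) [heading=125, draw]
    FD 5.8: (6.617,13.911) -> (3.291,18.663) [heading=125, draw]
  ]
  -- iteration 3/4 --
  RT 90: heading 125 -> 35
  FD 14: (3.291,18.663) -> (14.759,26.693) [heading=35, draw]
  LT 180: heading 35 -> 215
  REPEAT 2 [
    -- iteration 1/2 --
    FD 7.9: (14.759,26.693) -> (8.288,22.161) [heading=215, draw]
    FD 5.8: (8.288,22.161) -> (3.536,18.835) [heading=215, draw]
    -- iteration 2/2 --
    FD 7.9: (3.536,18.835) -> (-2.935,14.303) [heading=215, draw]
    FD 5.8: (-2.935,14.303) -> (-7.686,10.977) [heading=215, draw]
  ]
  -- iteration 4/4 --
  RT 90: heading 215 -> 125
  FD 14: (-7.686,10.977) -> (-15.716,22.445) [heading=125, draw]
  LT 180: heading 125 -> 305
  REPEAT 2 [
    -- iteration 1/2 --
    FD 7.9: (-15.716,22.445) -> (-11.185,15.973) [heading=305, draw]
    FD 5.8: (-11.185,15.973) -> (-7.858,11.222) [heading=305, draw]
    -- iteration 2/2 --
    FD 7.9: (-7.858,11.222) -> (-3.327,4.751) [heading=305, draw]
    FD 5.8: (-3.327,4.751) -> (0,0) [heading=305, draw]
  ]
]
RT 90: heading 305 -> 215
FD 8.8: (0,0) -> (-7.209,-5.047) [heading=215, draw]
Final: pos=(-7.209,-5.047), heading=215, 21 segment(s) drawn

Segment lengths:
  seg 1: (0,0) -> (-11.468,-8.03), length = 14
  seg 2: (-11.468,-8.03) -> (-4.997,-3.499), length = 7.9
  seg 3: (-4.997,-3.499) -> (-0.246,-0.172), length = 5.8
  seg 4: (-0.246,-0.172) -> (6.226,4.359), length = 7.9
  seg 5: (6.226,4.359) -> (10.977,7.686), length = 5.8
  seg 6: (10.977,7.686) -> (19.007,-3.782), length = 14
  seg 7: (19.007,-3.782) -> (14.475,2.689), length = 7.9
  seg 8: (14.475,2.689) -> (11.149,7.44), length = 5.8
  seg 9: (11.149,7.44) -> (6.617,13.911), length = 7.9
  seg 10: (6.617,13.911) -> (3.291,18.663), length = 5.8
  seg 11: (3.291,18.663) -> (14.759,26.693), length = 14
  seg 12: (14.759,26.693) -> (8.288,22.161), length = 7.9
  seg 13: (8.288,22.161) -> (3.536,18.835), length = 5.8
  seg 14: (3.536,18.835) -> (-2.935,14.303), length = 7.9
  seg 15: (-2.935,14.303) -> (-7.686,10.977), length = 5.8
  seg 16: (-7.686,10.977) -> (-15.716,22.445), length = 14
  seg 17: (-15.716,22.445) -> (-11.185,15.973), length = 7.9
  seg 18: (-11.185,15.973) -> (-7.858,11.222), length = 5.8
  seg 19: (-7.858,11.222) -> (-3.327,4.751), length = 7.9
  seg 20: (-3.327,4.751) -> (0,0), length = 5.8
  seg 21: (0,0) -> (-7.209,-5.047), length = 8.8
Total = 174.4

Answer: 174.4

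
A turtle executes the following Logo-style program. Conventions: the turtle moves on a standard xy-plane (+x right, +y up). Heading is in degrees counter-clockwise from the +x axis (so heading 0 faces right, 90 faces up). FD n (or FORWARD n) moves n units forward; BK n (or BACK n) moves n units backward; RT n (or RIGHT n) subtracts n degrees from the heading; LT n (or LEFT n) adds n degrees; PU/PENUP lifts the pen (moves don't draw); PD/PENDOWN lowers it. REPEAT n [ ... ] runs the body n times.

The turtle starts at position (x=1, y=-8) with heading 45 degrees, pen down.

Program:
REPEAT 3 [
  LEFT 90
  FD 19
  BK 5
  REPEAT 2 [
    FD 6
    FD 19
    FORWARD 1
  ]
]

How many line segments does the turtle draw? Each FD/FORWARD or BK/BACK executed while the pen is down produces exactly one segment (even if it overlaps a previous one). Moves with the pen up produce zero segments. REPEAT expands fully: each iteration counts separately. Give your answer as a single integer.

Answer: 24

Derivation:
Executing turtle program step by step:
Start: pos=(1,-8), heading=45, pen down
REPEAT 3 [
  -- iteration 1/3 --
  LT 90: heading 45 -> 135
  FD 19: (1,-8) -> (-12.435,5.435) [heading=135, draw]
  BK 5: (-12.435,5.435) -> (-8.899,1.899) [heading=135, draw]
  REPEAT 2 [
    -- iteration 1/2 --
    FD 6: (-8.899,1.899) -> (-13.142,6.142) [heading=135, draw]
    FD 19: (-13.142,6.142) -> (-26.577,19.577) [heading=135, draw]
    FD 1: (-26.577,19.577) -> (-27.284,20.284) [heading=135, draw]
    -- iteration 2/2 --
    FD 6: (-27.284,20.284) -> (-31.527,24.527) [heading=135, draw]
    FD 19: (-31.527,24.527) -> (-44.962,37.962) [heading=135, draw]
    FD 1: (-44.962,37.962) -> (-45.669,38.669) [heading=135, draw]
  ]
  -- iteration 2/3 --
  LT 90: heading 135 -> 225
  FD 19: (-45.669,38.669) -> (-59.104,25.234) [heading=225, draw]
  BK 5: (-59.104,25.234) -> (-55.569,28.77) [heading=225, draw]
  REPEAT 2 [
    -- iteration 1/2 --
    FD 6: (-55.569,28.77) -> (-59.811,24.527) [heading=225, draw]
    FD 19: (-59.811,24.527) -> (-73.246,11.092) [heading=225, draw]
    FD 1: (-73.246,11.092) -> (-73.953,10.385) [heading=225, draw]
    -- iteration 2/2 --
    FD 6: (-73.953,10.385) -> (-78.196,6.142) [heading=225, draw]
    FD 19: (-78.196,6.142) -> (-91.631,-7.293) [heading=225, draw]
    FD 1: (-91.631,-7.293) -> (-92.338,-8) [heading=225, draw]
  ]
  -- iteration 3/3 --
  LT 90: heading 225 -> 315
  FD 19: (-92.338,-8) -> (-78.903,-21.435) [heading=315, draw]
  BK 5: (-78.903,-21.435) -> (-82.439,-17.899) [heading=315, draw]
  REPEAT 2 [
    -- iteration 1/2 --
    FD 6: (-82.439,-17.899) -> (-78.196,-22.142) [heading=315, draw]
    FD 19: (-78.196,-22.142) -> (-64.761,-35.577) [heading=315, draw]
    FD 1: (-64.761,-35.577) -> (-64.054,-36.284) [heading=315, draw]
    -- iteration 2/2 --
    FD 6: (-64.054,-36.284) -> (-59.811,-40.527) [heading=315, draw]
    FD 19: (-59.811,-40.527) -> (-46.376,-53.962) [heading=315, draw]
    FD 1: (-46.376,-53.962) -> (-45.669,-54.669) [heading=315, draw]
  ]
]
Final: pos=(-45.669,-54.669), heading=315, 24 segment(s) drawn
Segments drawn: 24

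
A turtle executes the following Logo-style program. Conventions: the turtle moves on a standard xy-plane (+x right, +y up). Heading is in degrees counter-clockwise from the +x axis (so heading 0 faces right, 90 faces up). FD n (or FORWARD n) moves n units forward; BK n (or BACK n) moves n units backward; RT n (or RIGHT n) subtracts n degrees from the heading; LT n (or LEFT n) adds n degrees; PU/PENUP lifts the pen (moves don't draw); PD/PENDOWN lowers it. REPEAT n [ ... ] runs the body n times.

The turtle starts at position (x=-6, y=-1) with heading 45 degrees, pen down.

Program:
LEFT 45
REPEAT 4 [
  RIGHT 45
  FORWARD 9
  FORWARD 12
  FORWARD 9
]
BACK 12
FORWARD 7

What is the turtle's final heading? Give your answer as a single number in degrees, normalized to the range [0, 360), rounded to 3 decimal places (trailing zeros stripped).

Executing turtle program step by step:
Start: pos=(-6,-1), heading=45, pen down
LT 45: heading 45 -> 90
REPEAT 4 [
  -- iteration 1/4 --
  RT 45: heading 90 -> 45
  FD 9: (-6,-1) -> (0.364,5.364) [heading=45, draw]
  FD 12: (0.364,5.364) -> (8.849,13.849) [heading=45, draw]
  FD 9: (8.849,13.849) -> (15.213,20.213) [heading=45, draw]
  -- iteration 2/4 --
  RT 45: heading 45 -> 0
  FD 9: (15.213,20.213) -> (24.213,20.213) [heading=0, draw]
  FD 12: (24.213,20.213) -> (36.213,20.213) [heading=0, draw]
  FD 9: (36.213,20.213) -> (45.213,20.213) [heading=0, draw]
  -- iteration 3/4 --
  RT 45: heading 0 -> 315
  FD 9: (45.213,20.213) -> (51.577,13.849) [heading=315, draw]
  FD 12: (51.577,13.849) -> (60.062,5.364) [heading=315, draw]
  FD 9: (60.062,5.364) -> (66.426,-1) [heading=315, draw]
  -- iteration 4/4 --
  RT 45: heading 315 -> 270
  FD 9: (66.426,-1) -> (66.426,-10) [heading=270, draw]
  FD 12: (66.426,-10) -> (66.426,-22) [heading=270, draw]
  FD 9: (66.426,-22) -> (66.426,-31) [heading=270, draw]
]
BK 12: (66.426,-31) -> (66.426,-19) [heading=270, draw]
FD 7: (66.426,-19) -> (66.426,-26) [heading=270, draw]
Final: pos=(66.426,-26), heading=270, 14 segment(s) drawn

Answer: 270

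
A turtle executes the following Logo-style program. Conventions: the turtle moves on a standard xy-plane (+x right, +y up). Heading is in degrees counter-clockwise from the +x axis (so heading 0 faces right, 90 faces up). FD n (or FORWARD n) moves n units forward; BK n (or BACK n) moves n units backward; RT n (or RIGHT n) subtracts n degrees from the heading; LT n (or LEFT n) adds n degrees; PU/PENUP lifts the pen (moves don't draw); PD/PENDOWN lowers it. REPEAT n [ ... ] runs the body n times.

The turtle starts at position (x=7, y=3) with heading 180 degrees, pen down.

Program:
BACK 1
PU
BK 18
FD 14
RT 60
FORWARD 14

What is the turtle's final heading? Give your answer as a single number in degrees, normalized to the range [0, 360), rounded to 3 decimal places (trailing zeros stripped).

Answer: 120

Derivation:
Executing turtle program step by step:
Start: pos=(7,3), heading=180, pen down
BK 1: (7,3) -> (8,3) [heading=180, draw]
PU: pen up
BK 18: (8,3) -> (26,3) [heading=180, move]
FD 14: (26,3) -> (12,3) [heading=180, move]
RT 60: heading 180 -> 120
FD 14: (12,3) -> (5,15.124) [heading=120, move]
Final: pos=(5,15.124), heading=120, 1 segment(s) drawn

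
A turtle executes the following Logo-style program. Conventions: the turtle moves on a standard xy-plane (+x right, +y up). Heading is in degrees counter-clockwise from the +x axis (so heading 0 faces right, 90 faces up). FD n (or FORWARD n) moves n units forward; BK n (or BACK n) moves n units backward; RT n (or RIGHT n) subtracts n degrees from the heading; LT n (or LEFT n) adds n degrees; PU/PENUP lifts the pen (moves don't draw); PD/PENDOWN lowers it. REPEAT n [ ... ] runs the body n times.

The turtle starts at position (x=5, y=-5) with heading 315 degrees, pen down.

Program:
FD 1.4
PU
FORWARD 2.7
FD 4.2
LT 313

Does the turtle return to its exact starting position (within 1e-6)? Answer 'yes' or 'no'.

Executing turtle program step by step:
Start: pos=(5,-5), heading=315, pen down
FD 1.4: (5,-5) -> (5.99,-5.99) [heading=315, draw]
PU: pen up
FD 2.7: (5.99,-5.99) -> (7.899,-7.899) [heading=315, move]
FD 4.2: (7.899,-7.899) -> (10.869,-10.869) [heading=315, move]
LT 313: heading 315 -> 268
Final: pos=(10.869,-10.869), heading=268, 1 segment(s) drawn

Start position: (5, -5)
Final position: (10.869, -10.869)
Distance = 8.3; >= 1e-6 -> NOT closed

Answer: no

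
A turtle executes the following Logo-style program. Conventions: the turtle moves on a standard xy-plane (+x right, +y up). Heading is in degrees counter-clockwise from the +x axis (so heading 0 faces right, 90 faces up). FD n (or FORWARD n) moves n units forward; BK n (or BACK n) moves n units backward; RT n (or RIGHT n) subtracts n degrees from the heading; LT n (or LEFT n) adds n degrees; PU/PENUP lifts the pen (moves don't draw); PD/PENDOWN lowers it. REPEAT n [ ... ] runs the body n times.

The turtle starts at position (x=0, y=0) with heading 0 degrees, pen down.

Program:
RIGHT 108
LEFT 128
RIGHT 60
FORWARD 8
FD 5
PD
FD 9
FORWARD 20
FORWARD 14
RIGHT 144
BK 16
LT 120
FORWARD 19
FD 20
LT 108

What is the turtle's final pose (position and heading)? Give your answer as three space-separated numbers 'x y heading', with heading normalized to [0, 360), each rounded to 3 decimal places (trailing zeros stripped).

Answer: 75.956 -72.165 44

Derivation:
Executing turtle program step by step:
Start: pos=(0,0), heading=0, pen down
RT 108: heading 0 -> 252
LT 128: heading 252 -> 20
RT 60: heading 20 -> 320
FD 8: (0,0) -> (6.128,-5.142) [heading=320, draw]
FD 5: (6.128,-5.142) -> (9.959,-8.356) [heading=320, draw]
PD: pen down
FD 9: (9.959,-8.356) -> (16.853,-14.141) [heading=320, draw]
FD 20: (16.853,-14.141) -> (32.174,-26.997) [heading=320, draw]
FD 14: (32.174,-26.997) -> (42.898,-35.996) [heading=320, draw]
RT 144: heading 320 -> 176
BK 16: (42.898,-35.996) -> (58.86,-37.112) [heading=176, draw]
LT 120: heading 176 -> 296
FD 19: (58.86,-37.112) -> (67.189,-54.189) [heading=296, draw]
FD 20: (67.189,-54.189) -> (75.956,-72.165) [heading=296, draw]
LT 108: heading 296 -> 44
Final: pos=(75.956,-72.165), heading=44, 8 segment(s) drawn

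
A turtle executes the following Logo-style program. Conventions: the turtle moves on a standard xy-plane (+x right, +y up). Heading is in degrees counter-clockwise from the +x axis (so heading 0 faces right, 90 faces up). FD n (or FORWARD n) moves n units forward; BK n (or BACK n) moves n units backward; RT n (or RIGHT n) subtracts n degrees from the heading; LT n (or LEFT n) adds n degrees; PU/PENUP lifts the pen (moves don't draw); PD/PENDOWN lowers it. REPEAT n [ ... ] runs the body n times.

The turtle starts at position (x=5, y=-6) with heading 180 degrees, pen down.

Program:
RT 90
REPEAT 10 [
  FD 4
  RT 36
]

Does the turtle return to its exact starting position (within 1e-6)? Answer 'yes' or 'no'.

Answer: yes

Derivation:
Executing turtle program step by step:
Start: pos=(5,-6), heading=180, pen down
RT 90: heading 180 -> 90
REPEAT 10 [
  -- iteration 1/10 --
  FD 4: (5,-6) -> (5,-2) [heading=90, draw]
  RT 36: heading 90 -> 54
  -- iteration 2/10 --
  FD 4: (5,-2) -> (7.351,1.236) [heading=54, draw]
  RT 36: heading 54 -> 18
  -- iteration 3/10 --
  FD 4: (7.351,1.236) -> (11.155,2.472) [heading=18, draw]
  RT 36: heading 18 -> 342
  -- iteration 4/10 --
  FD 4: (11.155,2.472) -> (14.96,1.236) [heading=342, draw]
  RT 36: heading 342 -> 306
  -- iteration 5/10 --
  FD 4: (14.96,1.236) -> (17.311,-2) [heading=306, draw]
  RT 36: heading 306 -> 270
  -- iteration 6/10 --
  FD 4: (17.311,-2) -> (17.311,-6) [heading=270, draw]
  RT 36: heading 270 -> 234
  -- iteration 7/10 --
  FD 4: (17.311,-6) -> (14.96,-9.236) [heading=234, draw]
  RT 36: heading 234 -> 198
  -- iteration 8/10 --
  FD 4: (14.96,-9.236) -> (11.155,-10.472) [heading=198, draw]
  RT 36: heading 198 -> 162
  -- iteration 9/10 --
  FD 4: (11.155,-10.472) -> (7.351,-9.236) [heading=162, draw]
  RT 36: heading 162 -> 126
  -- iteration 10/10 --
  FD 4: (7.351,-9.236) -> (5,-6) [heading=126, draw]
  RT 36: heading 126 -> 90
]
Final: pos=(5,-6), heading=90, 10 segment(s) drawn

Start position: (5, -6)
Final position: (5, -6)
Distance = 0; < 1e-6 -> CLOSED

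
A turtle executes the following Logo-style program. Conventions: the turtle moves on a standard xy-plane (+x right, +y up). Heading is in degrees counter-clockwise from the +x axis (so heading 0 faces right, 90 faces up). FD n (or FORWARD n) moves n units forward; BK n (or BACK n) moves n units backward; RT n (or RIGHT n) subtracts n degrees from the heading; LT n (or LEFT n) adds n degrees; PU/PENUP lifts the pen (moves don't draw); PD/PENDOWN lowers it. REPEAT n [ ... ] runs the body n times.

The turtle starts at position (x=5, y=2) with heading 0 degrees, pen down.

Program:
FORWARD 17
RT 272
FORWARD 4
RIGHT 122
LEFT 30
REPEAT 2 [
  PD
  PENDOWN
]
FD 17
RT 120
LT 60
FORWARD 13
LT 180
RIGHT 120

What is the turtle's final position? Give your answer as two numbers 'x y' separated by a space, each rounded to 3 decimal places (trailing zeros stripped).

Executing turtle program step by step:
Start: pos=(5,2), heading=0, pen down
FD 17: (5,2) -> (22,2) [heading=0, draw]
RT 272: heading 0 -> 88
FD 4: (22,2) -> (22.14,5.998) [heading=88, draw]
RT 122: heading 88 -> 326
LT 30: heading 326 -> 356
REPEAT 2 [
  -- iteration 1/2 --
  PD: pen down
  PD: pen down
  -- iteration 2/2 --
  PD: pen down
  PD: pen down
]
FD 17: (22.14,5.998) -> (39.098,4.812) [heading=356, draw]
RT 120: heading 356 -> 236
LT 60: heading 236 -> 296
FD 13: (39.098,4.812) -> (44.797,-6.873) [heading=296, draw]
LT 180: heading 296 -> 116
RT 120: heading 116 -> 356
Final: pos=(44.797,-6.873), heading=356, 4 segment(s) drawn

Answer: 44.797 -6.873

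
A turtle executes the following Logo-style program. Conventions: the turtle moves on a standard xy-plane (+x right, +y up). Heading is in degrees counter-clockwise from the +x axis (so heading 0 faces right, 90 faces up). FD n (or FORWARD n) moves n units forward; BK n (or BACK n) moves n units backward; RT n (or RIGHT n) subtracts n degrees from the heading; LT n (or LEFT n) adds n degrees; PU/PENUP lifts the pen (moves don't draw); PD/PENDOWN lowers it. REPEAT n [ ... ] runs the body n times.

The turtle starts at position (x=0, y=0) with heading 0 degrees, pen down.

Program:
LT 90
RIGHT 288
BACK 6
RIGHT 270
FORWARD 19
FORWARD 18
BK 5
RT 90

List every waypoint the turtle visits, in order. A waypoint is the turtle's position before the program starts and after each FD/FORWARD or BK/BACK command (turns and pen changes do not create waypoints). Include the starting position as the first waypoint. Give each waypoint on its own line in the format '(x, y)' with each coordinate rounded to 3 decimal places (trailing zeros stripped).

Answer: (0, 0)
(5.706, -1.854)
(-0.165, -19.924)
(-5.727, -37.043)
(-4.182, -32.288)

Derivation:
Executing turtle program step by step:
Start: pos=(0,0), heading=0, pen down
LT 90: heading 0 -> 90
RT 288: heading 90 -> 162
BK 6: (0,0) -> (5.706,-1.854) [heading=162, draw]
RT 270: heading 162 -> 252
FD 19: (5.706,-1.854) -> (-0.165,-19.924) [heading=252, draw]
FD 18: (-0.165,-19.924) -> (-5.727,-37.043) [heading=252, draw]
BK 5: (-5.727,-37.043) -> (-4.182,-32.288) [heading=252, draw]
RT 90: heading 252 -> 162
Final: pos=(-4.182,-32.288), heading=162, 4 segment(s) drawn
Waypoints (5 total):
(0, 0)
(5.706, -1.854)
(-0.165, -19.924)
(-5.727, -37.043)
(-4.182, -32.288)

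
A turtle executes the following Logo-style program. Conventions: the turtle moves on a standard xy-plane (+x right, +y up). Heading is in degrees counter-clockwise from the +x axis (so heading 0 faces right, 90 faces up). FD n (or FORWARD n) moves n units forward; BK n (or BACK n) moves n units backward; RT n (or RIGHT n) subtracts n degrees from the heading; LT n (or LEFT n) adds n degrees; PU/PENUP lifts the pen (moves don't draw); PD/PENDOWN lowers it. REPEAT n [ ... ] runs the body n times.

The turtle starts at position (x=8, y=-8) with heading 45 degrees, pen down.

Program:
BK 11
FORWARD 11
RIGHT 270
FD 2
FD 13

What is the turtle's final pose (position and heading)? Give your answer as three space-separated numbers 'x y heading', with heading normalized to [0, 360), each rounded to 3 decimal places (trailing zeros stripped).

Answer: -2.607 2.607 135

Derivation:
Executing turtle program step by step:
Start: pos=(8,-8), heading=45, pen down
BK 11: (8,-8) -> (0.222,-15.778) [heading=45, draw]
FD 11: (0.222,-15.778) -> (8,-8) [heading=45, draw]
RT 270: heading 45 -> 135
FD 2: (8,-8) -> (6.586,-6.586) [heading=135, draw]
FD 13: (6.586,-6.586) -> (-2.607,2.607) [heading=135, draw]
Final: pos=(-2.607,2.607), heading=135, 4 segment(s) drawn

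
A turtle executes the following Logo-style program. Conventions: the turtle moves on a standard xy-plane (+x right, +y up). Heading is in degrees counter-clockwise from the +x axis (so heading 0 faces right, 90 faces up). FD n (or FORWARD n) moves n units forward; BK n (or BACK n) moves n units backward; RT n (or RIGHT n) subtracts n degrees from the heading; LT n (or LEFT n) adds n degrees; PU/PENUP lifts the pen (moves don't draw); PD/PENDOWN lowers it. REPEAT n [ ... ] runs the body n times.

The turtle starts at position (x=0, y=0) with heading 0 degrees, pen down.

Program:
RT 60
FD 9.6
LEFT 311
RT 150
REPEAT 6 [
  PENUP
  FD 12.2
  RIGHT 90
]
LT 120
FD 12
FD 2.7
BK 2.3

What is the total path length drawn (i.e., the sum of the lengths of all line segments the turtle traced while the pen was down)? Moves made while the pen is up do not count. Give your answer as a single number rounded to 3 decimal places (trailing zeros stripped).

Answer: 9.6

Derivation:
Executing turtle program step by step:
Start: pos=(0,0), heading=0, pen down
RT 60: heading 0 -> 300
FD 9.6: (0,0) -> (4.8,-8.314) [heading=300, draw]
LT 311: heading 300 -> 251
RT 150: heading 251 -> 101
REPEAT 6 [
  -- iteration 1/6 --
  PU: pen up
  FD 12.2: (4.8,-8.314) -> (2.472,3.662) [heading=101, move]
  RT 90: heading 101 -> 11
  -- iteration 2/6 --
  PU: pen up
  FD 12.2: (2.472,3.662) -> (14.448,5.99) [heading=11, move]
  RT 90: heading 11 -> 281
  -- iteration 3/6 --
  PU: pen up
  FD 12.2: (14.448,5.99) -> (16.776,-5.986) [heading=281, move]
  RT 90: heading 281 -> 191
  -- iteration 4/6 --
  PU: pen up
  FD 12.2: (16.776,-5.986) -> (4.8,-8.314) [heading=191, move]
  RT 90: heading 191 -> 101
  -- iteration 5/6 --
  PU: pen up
  FD 12.2: (4.8,-8.314) -> (2.472,3.662) [heading=101, move]
  RT 90: heading 101 -> 11
  -- iteration 6/6 --
  PU: pen up
  FD 12.2: (2.472,3.662) -> (14.448,5.99) [heading=11, move]
  RT 90: heading 11 -> 281
]
LT 120: heading 281 -> 41
FD 12: (14.448,5.99) -> (23.504,13.863) [heading=41, move]
FD 2.7: (23.504,13.863) -> (25.542,15.634) [heading=41, move]
BK 2.3: (25.542,15.634) -> (23.806,14.125) [heading=41, move]
Final: pos=(23.806,14.125), heading=41, 1 segment(s) drawn

Segment lengths:
  seg 1: (0,0) -> (4.8,-8.314), length = 9.6
Total = 9.6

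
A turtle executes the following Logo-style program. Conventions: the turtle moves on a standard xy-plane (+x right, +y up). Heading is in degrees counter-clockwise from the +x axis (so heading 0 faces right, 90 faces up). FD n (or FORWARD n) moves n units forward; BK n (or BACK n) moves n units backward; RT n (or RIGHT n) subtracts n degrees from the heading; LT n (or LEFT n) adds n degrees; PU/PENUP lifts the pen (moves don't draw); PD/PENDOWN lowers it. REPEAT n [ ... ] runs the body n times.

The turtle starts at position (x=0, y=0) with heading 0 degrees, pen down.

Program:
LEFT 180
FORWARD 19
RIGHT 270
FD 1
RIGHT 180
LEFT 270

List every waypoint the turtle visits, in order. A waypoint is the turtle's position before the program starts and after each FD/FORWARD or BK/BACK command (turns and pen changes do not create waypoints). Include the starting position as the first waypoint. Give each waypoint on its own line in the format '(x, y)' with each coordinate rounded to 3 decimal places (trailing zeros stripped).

Executing turtle program step by step:
Start: pos=(0,0), heading=0, pen down
LT 180: heading 0 -> 180
FD 19: (0,0) -> (-19,0) [heading=180, draw]
RT 270: heading 180 -> 270
FD 1: (-19,0) -> (-19,-1) [heading=270, draw]
RT 180: heading 270 -> 90
LT 270: heading 90 -> 0
Final: pos=(-19,-1), heading=0, 2 segment(s) drawn
Waypoints (3 total):
(0, 0)
(-19, 0)
(-19, -1)

Answer: (0, 0)
(-19, 0)
(-19, -1)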